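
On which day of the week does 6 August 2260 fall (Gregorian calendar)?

January 1, 2260 is a Sunday.
August 6 is day 219 of the year, i.e. 218 days after Jan 1.
218 mod 7 = 1, so advance 1 weekday from Sunday: Monday.

Monday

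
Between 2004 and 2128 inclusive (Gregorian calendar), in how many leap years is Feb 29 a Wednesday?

Leap years in 2004–2128: 31 of them.
Feb 29 weekday advances by 5 (mod 7) from one leap year to the next four years later (or differs when a century non-leap intervenes).
Leap-day weekdays: 2004:Sun 2008:Fri 2012:Wed✓ 2016:Mon 2020:Sat 2024:Thu 2028:Tue 2032:Sun 2036:Fri 2040:Wed✓ 2044:Mon 2048:Sat 2052:Thu …(5 more)… 2076:Sat 2080:Thu 2084:Tue 2088:Sun 2092:Fri 2096:Wed✓ 2104:Fri 2108:Wed✓ 2112:Mon 2116:Sat 2120:Thu 2124:Tue 2128:Sun
Wednesday: 2012, 2040, 2068, 2096, 2108 → 5.

5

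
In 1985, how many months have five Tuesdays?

A month of length L has five Tuesdays iff its first Tuesday is on day ≤ L−28 (so day 1–3 in a 31-day month, 1–2 in a 30-day month, day 1 in a leap February).
Checking each month of 1985: Jan starts Tue (31d) ✓; Feb starts Fri (28d); Mar starts Fri (31d); Apr starts Mon (30d) ✓; May starts Wed (31d); Jun starts Sat (30d); Jul starts Mon (31d) ✓; Aug starts Thu (31d); Sep starts Sun (30d); Oct starts Tue (31d) ✓; Nov starts Fri (30d); Dec starts Sun (31d) ✓.
Five-Tuesday months: January, April, July, October, December → 5.

5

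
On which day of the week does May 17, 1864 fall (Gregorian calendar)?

Tuesday

January 1, 1864 is a Friday.
May 17 is day 138 of the year, i.e. 137 days after Jan 1.
137 mod 7 = 4, so advance 4 weekdays from Friday: Tuesday.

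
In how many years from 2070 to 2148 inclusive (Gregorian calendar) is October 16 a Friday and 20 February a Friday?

9

Check each year's weekday for October 16 and 20 February:
  2070: Thu/Thu  2071: Fri/Fri ✓  2072: Sun/Sat  2073: Mon/Mon  2074: Tue/Tue  2075: Wed/Wed  2076: Fri/Thu  2077: Sat/Sat  2078: Sun/Sun  2079: Mon/Mon  2080: Wed/Tue  2081: Thu/Thu  2082: Fri/Fri ✓  2083: Sat/Sat  …(51 more)…  2135: Sun/Sun  2136: Tue/Mon  2137: Wed/Wed  2138: Thu/Thu  2139: Fri/Fri ✓  2140: Sun/Sat  2141: Mon/Mon  2142: Tue/Tue  2143: Wed/Wed  2144: Fri/Thu  2145: Sat/Sat  2146: Sun/Sun  2147: Mon/Mon  2148: Wed/Tue
Both conditions hold in: 2071, 2082, 2093, 2099, 2105, 2111, 2122, 2133, 2139 — 9.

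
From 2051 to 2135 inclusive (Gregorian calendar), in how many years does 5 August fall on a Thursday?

Track 5 August's weekday year by year (advancing +1, or +2 across a Feb 29):
  2051: Sat  2052: Mon (+2)  2053: Tue (+1)  2054: Wed (+1)  2055: Thu (+1) ✓
  2056: Sat (+2)  2057: Sun (+1)  2058: Mon (+1)  2059: Tue (+1)  2060: Thu (+2) ✓
  2061: Fri (+1)  2062: Sat (+1)  2063: Sun (+1)  2064: Tue (+2)  … (57 more years) …
  2122: Wed (+1)  2123: Thu (+1) ✓  2124: Sat (+2)  2125: Sun (+1)  2126: Mon (+1)
  2127: Tue (+1)  2128: Thu (+2) ✓  2129: Fri (+1)  2130: Sat (+1)  2131: Sun (+1)
  2132: Tue (+2)  2133: Wed (+1)  2134: Thu (+1) ✓  2135: Fri (+1)
Thursday years: 2055, 2060, 2066, 2077, 2083, 2088, 2094, 2100, 2106, 2117, 2123, 2128, 2134 — 13 in total.

13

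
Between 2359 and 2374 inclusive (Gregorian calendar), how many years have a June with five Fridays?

June has 30 days; it has five Fridays when Friday falls among the first (month-length − 28) days — i.e. when June 1 is one of Friday/Thursday.
June 1 by year: 2359:Mon 2360:Wed 2361:Thu✓ 2362:Fri✓ 2363:Sat 2364:Mon 2365:Tue 2366:Wed 2367:Thu✓ 2368:Sat 2369:Sun 2370:Mon 2371:Tue 2372:Thu✓ 2373:Fri✓ 2374:Sat
Years with five Fridays: 2361, 2362, 2367, 2372, 2373 → 5.

5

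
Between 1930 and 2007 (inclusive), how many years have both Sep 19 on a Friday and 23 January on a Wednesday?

2

Check each year's weekday for Sep 19 and 23 January:
  1930: Fri/Thu  1931: Sat/Fri  1932: Mon/Sat  1933: Tue/Mon  1934: Wed/Tue  1935: Thu/Wed  1936: Sat/Thu  1937: Sun/Sat  1938: Mon/Sun  1939: Tue/Mon  1940: Thu/Tue  1941: Fri/Thu  1942: Sat/Fri  1943: Sun/Sat  …(50 more)…  1994: Mon/Sun  1995: Tue/Mon  1996: Thu/Tue  1997: Fri/Thu  1998: Sat/Fri  1999: Sun/Sat  2000: Tue/Sun  2001: Wed/Tue  2002: Thu/Wed  2003: Fri/Thu  2004: Sun/Fri  2005: Mon/Sun  2006: Tue/Mon  2007: Wed/Tue
Both conditions hold in: 1952, 1980 — 2.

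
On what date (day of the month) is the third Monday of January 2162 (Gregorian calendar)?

18

January 1, 2162 is a Friday, so the first Monday is the 4th.
The third Monday is 4 + 14 = 18.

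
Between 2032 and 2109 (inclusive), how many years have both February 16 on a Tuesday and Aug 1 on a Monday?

2

Check each year's weekday for February 16 and Aug 1:
  2032: Mon/Sun  2033: Wed/Mon  2034: Thu/Tue  2035: Fri/Wed  2036: Sat/Fri  2037: Mon/Sat  2038: Tue/Sun  2039: Wed/Mon  2040: Thu/Wed  2041: Sat/Thu  2042: Sun/Fri  2043: Mon/Sat  2044: Tue/Mon ✓  2045: Thu/Tue  …(50 more)…  2096: Thu/Wed  2097: Sat/Thu  2098: Sun/Fri  2099: Mon/Sat  2100: Tue/Sun  2101: Wed/Mon  2102: Thu/Tue  2103: Fri/Wed  2104: Sat/Fri  2105: Mon/Sat  2106: Tue/Sun  2107: Wed/Mon  2108: Thu/Wed  2109: Sat/Thu
Both conditions hold in: 2044, 2072 — 2.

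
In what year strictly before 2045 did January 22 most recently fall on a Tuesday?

2041

From one year to the next, a fixed date's weekday advances by 1, or by 2 when a Feb 29 lies between the two dates.
2045: January 22 is Sunday.
2044: Friday (−2)
2043: Thursday (−1)
2042: Wednesday (−1)
2041: Tuesday (−1)
January 22 falls on a Tuesday in 2041.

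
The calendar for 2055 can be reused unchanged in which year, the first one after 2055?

2066

Two years share a calendar iff Jan 1 falls on the same weekday and both are leap or both are common. 2055: Jan 1 is Friday, common year.
2056: Jan 1 Saturday, leap
2057: Jan 1 Monday, common
2058: Jan 1 Tuesday, common
2059: Jan 1 Wednesday, common
2060: Jan 1 Thursday, leap
2061: Jan 1 Saturday, common
2062: Jan 1 Sunday, common
2063: Jan 1 Monday, common
2064: Jan 1 Tuesday, leap
2065: Jan 1 Thursday, common
2066: Jan 1 Friday, common
2066 matches on both conditions.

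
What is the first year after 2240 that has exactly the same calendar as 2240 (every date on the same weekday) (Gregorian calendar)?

Two years share a calendar iff Jan 1 falls on the same weekday and both are leap or both are common. 2240: Jan 1 is Wednesday, leap year.
2241: Jan 1 Friday, common
2242: Jan 1 Saturday, common
2243: Jan 1 Sunday, common
2244: Jan 1 Monday, leap
2245: Jan 1 Wednesday, common
2246: Jan 1 Thursday, common
2247: Jan 1 Friday, common
2248: Jan 1 Saturday, leap
2249: Jan 1 Monday, common
2250: Jan 1 Tuesday, common
2251: Jan 1 Wednesday, common
2252: Jan 1 Thursday, leap
2253: Jan 1 Saturday, common
2254: Jan 1 Sunday, common
2255: Jan 1 Monday, common
2256: Jan 1 Tuesday, leap
2257: Jan 1 Thursday, common
2258: Jan 1 Friday, common
2259: Jan 1 Saturday, common
2260: Jan 1 Sunday, leap
2261: Jan 1 Tuesday, common
2262: Jan 1 Wednesday, common
2263: Jan 1 Thursday, common
2264: Jan 1 Friday, leap
2265: Jan 1 Sunday, common
2266: Jan 1 Monday, common
2267: Jan 1 Tuesday, common
2268: Jan 1 Wednesday, leap
2268 matches on both conditions.

2268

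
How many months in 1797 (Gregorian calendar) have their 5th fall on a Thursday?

Check the 5th of each month of 1797: Jan 5: Thu, Feb 5: Sun, Mar 5: Sun, Apr 5: Wed, May 5: Fri, Jun 5: Mon, Jul 5: Wed, Aug 5: Sat, Sep 5: Tue, Oct 5: Thu, Nov 5: Sun, Dec 5: Tue.
Thursday occurs in January, October — 2 months.

2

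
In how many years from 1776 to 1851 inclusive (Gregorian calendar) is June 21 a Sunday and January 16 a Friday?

9

Check each year's weekday for June 21 and January 16:
  1776: Fri/Tue  1777: Sat/Thu  1778: Sun/Fri ✓  1779: Mon/Sat  1780: Wed/Sun  1781: Thu/Tue  1782: Fri/Wed  1783: Sat/Thu  1784: Mon/Fri  1785: Tue/Sun  1786: Wed/Mon  1787: Thu/Tue  1788: Sat/Wed  1789: Sun/Fri ✓  …(48 more)…  1838: Thu/Tue  1839: Fri/Wed  1840: Sun/Thu  1841: Mon/Sat  1842: Tue/Sun  1843: Wed/Mon  1844: Fri/Tue  1845: Sat/Thu  1846: Sun/Fri ✓  1847: Mon/Sat  1848: Wed/Sun  1849: Thu/Tue  1850: Fri/Wed  1851: Sat/Thu
Both conditions hold in: 1778, 1789, 1795, 1801, 1807, 1818, 1829, 1835, 1846 — 9.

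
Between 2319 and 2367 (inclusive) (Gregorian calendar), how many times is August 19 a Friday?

Track August 19's weekday year by year (advancing +1, or +2 across a Feb 29):
  2319: Tue  2320: Thu (+2)  2321: Fri (+1) ✓  2322: Sat (+1)  2323: Sun (+1)
  2324: Tue (+2)  2325: Wed (+1)  2326: Thu (+1)  2327: Fri (+1) ✓  2328: Sun (+2)
  2329: Mon (+1)  2330: Tue (+1)  2331: Wed (+1)  2332: Fri (+2) ✓  … (21 more years) …
  2354: Thu (+1)  2355: Fri (+1) ✓  2356: Sun (+2)  2357: Mon (+1)  2358: Tue (+1)
  2359: Wed (+1)  2360: Fri (+2) ✓  2361: Sat (+1)  2362: Sun (+1)  2363: Mon (+1)
  2364: Wed (+2)  2365: Thu (+1)  2366: Fri (+1) ✓  2367: Sat (+1)
Friday years: 2321, 2327, 2332, 2338, 2349, 2355, 2360, 2366 — 8 in total.

8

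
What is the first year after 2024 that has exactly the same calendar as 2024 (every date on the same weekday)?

Two years share a calendar iff Jan 1 falls on the same weekday and both are leap or both are common. 2024: Jan 1 is Monday, leap year.
2025: Jan 1 Wednesday, common
2026: Jan 1 Thursday, common
2027: Jan 1 Friday, common
2028: Jan 1 Saturday, leap
2029: Jan 1 Monday, common
2030: Jan 1 Tuesday, common
2031: Jan 1 Wednesday, common
2032: Jan 1 Thursday, leap
2033: Jan 1 Saturday, common
2034: Jan 1 Sunday, common
2035: Jan 1 Monday, common
2036: Jan 1 Tuesday, leap
2037: Jan 1 Thursday, common
2038: Jan 1 Friday, common
2039: Jan 1 Saturday, common
2040: Jan 1 Sunday, leap
2041: Jan 1 Tuesday, common
2042: Jan 1 Wednesday, common
2043: Jan 1 Thursday, common
2044: Jan 1 Friday, leap
2045: Jan 1 Sunday, common
2046: Jan 1 Monday, common
2047: Jan 1 Tuesday, common
2048: Jan 1 Wednesday, leap
2049: Jan 1 Friday, common
2050: Jan 1 Saturday, common
2051: Jan 1 Sunday, common
2052: Jan 1 Monday, leap
2052 matches on both conditions.

2052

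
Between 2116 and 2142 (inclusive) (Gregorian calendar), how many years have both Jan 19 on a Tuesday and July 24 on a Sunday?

1

Check each year's weekday for Jan 19 and July 24:
  2116: Sun/Fri  2117: Tue/Sat  2118: Wed/Sun  2119: Thu/Mon  2120: Fri/Wed  2121: Sun/Thu  2122: Mon/Fri  2123: Tue/Sat  2124: Wed/Mon  2125: Fri/Tue  2126: Sat/Wed  2127: Sun/Thu  2128: Mon/Sat  2129: Wed/Sun  2130: Thu/Mon  2131: Fri/Tue  2132: Sat/Thu  2133: Mon/Fri  2134: Tue/Sat  2135: Wed/Sun  2136: Thu/Tue  2137: Sat/Wed  2138: Sun/Thu  2139: Mon/Fri  2140: Tue/Sun ✓  2141: Thu/Mon  2142: Fri/Tue
Both conditions hold in: 2140 — 1.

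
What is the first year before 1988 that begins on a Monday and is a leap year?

Jan 1 advances by 2 weekdays after a leap year and by 1 after a common year.
1988: Jan 1 is Friday (leap).
1987: Thursday
1986: Wednesday
1985: Tuesday
1984: Sunday (leap)
1983: Saturday
1982: Friday
1981: Thursday
1980: Tuesday (leap)
1979: Monday
1978: Sunday
1977: Saturday
1976: Thursday (leap)
1975: Wednesday
1974: Tuesday
1973: Monday
1972: Saturday (leap)
1971: Friday
1970: Thursday
1969: Wednesday
1968: Monday (leap)
1968 begins on a Monday and is a leap year.

1968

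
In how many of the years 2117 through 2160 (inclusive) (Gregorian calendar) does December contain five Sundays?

19

December has 31 days; it has five Sundays when Sunday falls among the first (month-length − 28) days — i.e. when December 1 is one of Sunday/Saturday/Friday.
December 1 by year: 2117:Wed 2118:Thu 2119:Fri✓ 2120:Sun✓ 2121:Mon 2122:Tue 2123:Wed 2124:Fri✓ 2125:Sat✓ 2126:Sun✓ 2127:Mon 2128:Wed 2129:Thu 2130:Fri✓ 2131:Sat✓ …(14 more)… 2146:Thu 2147:Fri✓ 2148:Sun✓ 2149:Mon 2150:Tue 2151:Wed 2152:Fri✓ 2153:Sat✓ 2154:Sun✓ 2155:Mon 2156:Wed 2157:Thu 2158:Fri✓ 2159:Sat✓ 2160:Mon
Years with five Sundays: 2119, 2120, 2124, 2125, 2126, 2130, 2131, 2136, 2137, 2141, 2142, 2143, 2147, 2148, 2152, 2153, 2154, 2158, 2159 → 19.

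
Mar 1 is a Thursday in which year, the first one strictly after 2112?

From one year to the next, a fixed date's weekday advances by 1, or by 2 when a Feb 29 lies between the two dates.
2112: March 1 is Tuesday.
2113: Wednesday (+1)
2114: Thursday (+1)
Mar 1 falls on a Thursday in 2114.

2114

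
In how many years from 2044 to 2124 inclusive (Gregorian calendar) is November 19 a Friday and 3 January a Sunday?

Check each year's weekday for November 19 and 3 January:
  2044: Sat/Sun  2045: Sun/Tue  2046: Mon/Wed  2047: Tue/Thu  2048: Thu/Fri  2049: Fri/Sun ✓  2050: Sat/Mon  2051: Sun/Tue  2052: Tue/Wed  2053: Wed/Fri  2054: Thu/Sat  2055: Fri/Sun ✓  2056: Sun/Mon  2057: Mon/Wed  …(53 more)…  2111: Thu/Sat  2112: Sat/Sun  2113: Sun/Tue  2114: Mon/Wed  2115: Tue/Thu  2116: Thu/Fri  2117: Fri/Sun ✓  2118: Sat/Mon  2119: Sun/Tue  2120: Tue/Wed  2121: Wed/Fri  2122: Thu/Sat  2123: Fri/Sun ✓  2124: Sun/Mon
Both conditions hold in: 2049, 2055, 2066, 2077, 2083, 2094, 2100, 2106, 2117, 2123 — 10.

10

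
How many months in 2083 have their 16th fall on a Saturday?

2

Check the 16th of each month of 2083: Jan 16: Sat, Feb 16: Tue, Mar 16: Tue, Apr 16: Fri, May 16: Sun, Jun 16: Wed, Jul 16: Fri, Aug 16: Mon, Sep 16: Thu, Oct 16: Sat, Nov 16: Tue, Dec 16: Thu.
Saturday occurs in January, October — 2 months.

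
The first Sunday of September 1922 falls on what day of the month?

3

September 1, 1922 is a Friday, so the first Sunday is the 3rd.
The first Sunday is 3 + 0 = 3.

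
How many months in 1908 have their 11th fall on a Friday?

Check the 11th of each month of 1908: Jan 11: Sat, Feb 11: Tue, Mar 11: Wed, Apr 11: Sat, May 11: Mon, Jun 11: Thu, Jul 11: Sat, Aug 11: Tue, Sep 11: Fri, Oct 11: Sun, Nov 11: Wed, Dec 11: Fri.
Friday occurs in September, December — 2 months.

2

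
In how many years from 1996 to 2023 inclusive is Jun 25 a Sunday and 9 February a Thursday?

3

Check each year's weekday for Jun 25 and 9 February:
  1996: Tue/Fri  1997: Wed/Sun  1998: Thu/Mon  1999: Fri/Tue  2000: Sun/Wed  2001: Mon/Fri  2002: Tue/Sat  2003: Wed/Sun  2004: Fri/Mon  2005: Sat/Wed  2006: Sun/Thu ✓  2007: Mon/Fri  2008: Wed/Sat  2009: Thu/Mon  2010: Fri/Tue  2011: Sat/Wed  2012: Mon/Thu  2013: Tue/Sat  2014: Wed/Sun  2015: Thu/Mon  2016: Sat/Tue  2017: Sun/Thu ✓  2018: Mon/Fri  2019: Tue/Sat  2020: Thu/Sun  2021: Fri/Tue  2022: Sat/Wed  2023: Sun/Thu ✓
Both conditions hold in: 2006, 2017, 2023 — 3.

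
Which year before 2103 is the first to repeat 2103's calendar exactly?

2091

Two years share a calendar iff Jan 1 falls on the same weekday and both are leap or both are common. 2103: Jan 1 is Monday, common year.
2102: Jan 1 Sunday, common
2101: Jan 1 Saturday, common
2100: Jan 1 Friday, common
2099: Jan 1 Thursday, common
2098: Jan 1 Wednesday, common
2097: Jan 1 Tuesday, common
2096: Jan 1 Sunday, leap
2095: Jan 1 Saturday, common
2094: Jan 1 Friday, common
2093: Jan 1 Thursday, common
2092: Jan 1 Tuesday, leap
2091: Jan 1 Monday, common
2091 matches on both conditions.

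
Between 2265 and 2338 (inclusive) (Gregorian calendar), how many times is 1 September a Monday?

9

Track 1 September's weekday year by year (advancing +1, or +2 across a Feb 29):
  2265: Fri  2266: Sat (+1)  2267: Sun (+1)  2268: Tue (+2)  2269: Wed (+1)
  2270: Thu (+1)  2271: Fri (+1)  2272: Sun (+2)  2273: Mon (+1) ✓  2274: Tue (+1)
  2275: Wed (+1)  2276: Fri (+2)  2277: Sat (+1)  2278: Sun (+1)  … (46 more years) …
  2325: Tue (+1)  2326: Wed (+1)  2327: Thu (+1)  2328: Sat (+2)  2329: Sun (+1)
  2330: Mon (+1) ✓  2331: Tue (+1)  2332: Thu (+2)  2333: Fri (+1)  2334: Sat (+1)
  2335: Sun (+1)  2336: Tue (+2)  2337: Wed (+1)  2338: Thu (+1)
Monday years: 2273, 2279, 2284, 2290, 2302, 2313, 2319, 2324, 2330 — 9 in total.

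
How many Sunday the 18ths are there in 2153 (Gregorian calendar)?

3

Check the 18th of each month of 2153: Jan 18: Thu, Feb 18: Sun, Mar 18: Sun, Apr 18: Wed, May 18: Fri, Jun 18: Mon, Jul 18: Wed, Aug 18: Sat, Sep 18: Tue, Oct 18: Thu, Nov 18: Sun, Dec 18: Tue.
Sunday occurs in February, March, November — 3 months.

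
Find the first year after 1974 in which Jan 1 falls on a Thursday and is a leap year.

1976

Jan 1 advances by 2 weekdays after a leap year and by 1 after a common year.
1974: Jan 1 is Tuesday.
1975: Wednesday
1976: Thursday (leap)
1976 begins on a Thursday and is a leap year.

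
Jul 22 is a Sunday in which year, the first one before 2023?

2018

From one year to the next, a fixed date's weekday advances by 1, or by 2 when a Feb 29 lies between the two dates.
2023: July 22 is Saturday.
2022: Friday (−1)
2021: Thursday (−1)
2020: Wednesday (−1)
2019: Monday (−2)
2018: Sunday (−1)
Jul 22 falls on a Sunday in 2018.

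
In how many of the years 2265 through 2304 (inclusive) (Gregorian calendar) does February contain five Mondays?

2

February has 28 days (29 in leap years); it has five Mondays when Monday falls among the first (month-length − 28) days — i.e. when February 1 is Monday in a leap year (never in a common year).
February 1 by year: 2265:Wed 2266:Thu 2267:Fri 2268:Sat 2269:Mon 2270:Tue 2271:Wed 2272:Thu 2273:Sat 2274:Sun 2275:Mon 2276:Tue 2277:Thu 2278:Fri 2279:Sat …(10 more)… 2290:Sat 2291:Sun 2292:Mon✓ 2293:Wed 2294:Thu 2295:Fri 2296:Sat 2297:Mon 2298:Tue 2299:Wed 2300:Thu 2301:Fri 2302:Sat 2303:Sun 2304:Mon✓
Years with five Mondays: 2292, 2304 → 2.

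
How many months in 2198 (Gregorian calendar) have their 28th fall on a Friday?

2

Check the 28th of each month of 2198: Jan 28: Sun, Feb 28: Wed, Mar 28: Wed, Apr 28: Sat, May 28: Mon, Jun 28: Thu, Jul 28: Sat, Aug 28: Tue, Sep 28: Fri, Oct 28: Sun, Nov 28: Wed, Dec 28: Fri.
Friday occurs in September, December — 2 months.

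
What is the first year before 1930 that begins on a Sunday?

1928

Jan 1 advances by 2 weekdays after a leap year and by 1 after a common year.
1930: Jan 1 is Wednesday.
1929: Tuesday
1928: Sunday (leap)
1928 begins on a Sunday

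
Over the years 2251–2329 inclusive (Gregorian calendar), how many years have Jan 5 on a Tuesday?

Track Jan 5's weekday year by year (advancing +1, or +2 across a Feb 29):
  2251: Sun  2252: Mon (+1)  2253: Wed (+2)  2254: Thu (+1)  2255: Fri (+1)
  2256: Sat (+1)  2257: Mon (+2)  2258: Tue (+1) ✓  2259: Wed (+1)  2260: Thu (+1)
  2261: Sat (+2)  2262: Sun (+1)  2263: Mon (+1)  2264: Tue (+1) ✓  … (51 more years) …
  2316: Wed (+1)  2317: Fri (+2)  2318: Sat (+1)  2319: Sun (+1)  2320: Mon (+1)
  2321: Wed (+2)  2322: Thu (+1)  2323: Fri (+1)  2324: Sat (+1)  2325: Mon (+2)
  2326: Tue (+1) ✓  2327: Wed (+1)  2328: Thu (+1)  2329: Sat (+2)
Tuesday years: 2258, 2264, 2269, 2275, 2286, 2292, 2297, 2304, 2309, 2315, 2326 — 11 in total.

11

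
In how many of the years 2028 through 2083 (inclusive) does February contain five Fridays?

2

February has 28 days (29 in leap years); it has five Fridays when Friday falls among the first (month-length − 28) days — i.e. when February 1 is Friday in a leap year (never in a common year).
February 1 by year: 2028:Tue 2029:Thu 2030:Fri 2031:Sat 2032:Sun 2033:Tue 2034:Wed 2035:Thu 2036:Fri✓ 2037:Sun 2038:Mon 2039:Tue 2040:Wed 2041:Fri 2042:Sat …(26 more)… 2069:Fri 2070:Sat 2071:Sun 2072:Mon 2073:Wed 2074:Thu 2075:Fri 2076:Sat 2077:Mon 2078:Tue 2079:Wed 2080:Thu 2081:Sat 2082:Sun 2083:Mon
Years with five Fridays: 2036, 2064 → 2.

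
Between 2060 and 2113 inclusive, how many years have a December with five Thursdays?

25

December has 31 days; it has five Thursdays when Thursday falls among the first (month-length − 28) days — i.e. when December 1 is one of Thursday/Wednesday/Tuesday.
December 1 by year: 2060:Wed✓ 2061:Thu✓ 2062:Fri 2063:Sat 2064:Mon 2065:Tue✓ 2066:Wed✓ 2067:Thu✓ 2068:Sat 2069:Sun 2070:Mon 2071:Tue✓ 2072:Thu✓ 2073:Fri 2074:Sat …(24 more)… 2099:Tue✓ 2100:Wed✓ 2101:Thu✓ 2102:Fri 2103:Sat 2104:Mon 2105:Tue✓ 2106:Wed✓ 2107:Thu✓ 2108:Sat 2109:Sun 2110:Mon 2111:Tue✓ 2112:Thu✓ 2113:Fri
Years with five Thursdays: 2060, 2061, 2065, 2066, 2067, 2071, 2072, 2076, 2077, 2078, 2082, 2083, 2088, 2089, 2093, 2094, 2095, 2099, 2100, 2101, 2105, 2106, 2107, 2111, 2112 → 25.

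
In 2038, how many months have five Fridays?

A month of length L has five Fridays iff its first Friday is on day ≤ L−28 (so day 1–3 in a 31-day month, 1–2 in a 30-day month, day 1 in a leap February).
Checking each month of 2038: Jan starts Fri (31d) ✓; Feb starts Mon (28d); Mar starts Mon (31d); Apr starts Thu (30d) ✓; May starts Sat (31d); Jun starts Tue (30d); Jul starts Thu (31d) ✓; Aug starts Sun (31d); Sep starts Wed (30d); Oct starts Fri (31d) ✓; Nov starts Mon (30d); Dec starts Wed (31d) ✓.
Five-Friday months: January, April, July, October, December → 5.

5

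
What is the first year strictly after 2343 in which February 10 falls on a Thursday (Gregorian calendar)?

2344

From one year to the next, a fixed date's weekday advances by 1, or by 2 when a Feb 29 lies between the two dates.
2343: February 10 is Wednesday.
2344: Thursday (+1)
February 10 falls on a Thursday in 2344.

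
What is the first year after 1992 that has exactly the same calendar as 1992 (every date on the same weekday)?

2020

Two years share a calendar iff Jan 1 falls on the same weekday and both are leap or both are common. 1992: Jan 1 is Wednesday, leap year.
1993: Jan 1 Friday, common
1994: Jan 1 Saturday, common
1995: Jan 1 Sunday, common
1996: Jan 1 Monday, leap
1997: Jan 1 Wednesday, common
1998: Jan 1 Thursday, common
1999: Jan 1 Friday, common
2000: Jan 1 Saturday, leap
2001: Jan 1 Monday, common
2002: Jan 1 Tuesday, common
2003: Jan 1 Wednesday, common
2004: Jan 1 Thursday, leap
2005: Jan 1 Saturday, common
2006: Jan 1 Sunday, common
2007: Jan 1 Monday, common
2008: Jan 1 Tuesday, leap
2009: Jan 1 Thursday, common
2010: Jan 1 Friday, common
2011: Jan 1 Saturday, common
2012: Jan 1 Sunday, leap
2013: Jan 1 Tuesday, common
2014: Jan 1 Wednesday, common
2015: Jan 1 Thursday, common
2016: Jan 1 Friday, leap
2017: Jan 1 Sunday, common
2018: Jan 1 Monday, common
2019: Jan 1 Tuesday, common
2020: Jan 1 Wednesday, leap
2020 matches on both conditions.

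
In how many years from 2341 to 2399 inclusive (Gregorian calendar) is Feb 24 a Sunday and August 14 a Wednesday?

Check each year's weekday for Feb 24 and August 14:
  2341: Mon/Thu  2342: Tue/Fri  2343: Wed/Sat  2344: Thu/Mon  2345: Sat/Tue  2346: Sun/Wed ✓  2347: Mon/Thu  2348: Tue/Sat  2349: Thu/Sun  2350: Fri/Mon  2351: Sat/Tue  2352: Sun/Thu  2353: Tue/Fri  2354: Wed/Sat  …(31 more)…  2386: Mon/Thu  2387: Tue/Fri  2388: Wed/Sun  2389: Fri/Mon  2390: Sat/Tue  2391: Sun/Wed ✓  2392: Mon/Fri  2393: Wed/Sat  2394: Thu/Sun  2395: Fri/Mon  2396: Sat/Wed  2397: Mon/Thu  2398: Tue/Fri  2399: Wed/Sat
Both conditions hold in: 2346, 2357, 2363, 2374, 2385, 2391 — 6.

6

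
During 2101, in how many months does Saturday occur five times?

5

A month of length L has five Saturdays iff its first Saturday is on day ≤ L−28 (so day 1–3 in a 31-day month, 1–2 in a 30-day month, day 1 in a leap February).
Checking each month of 2101: Jan starts Sat (31d) ✓; Feb starts Tue (28d); Mar starts Tue (31d); Apr starts Fri (30d) ✓; May starts Sun (31d); Jun starts Wed (30d); Jul starts Fri (31d) ✓; Aug starts Mon (31d); Sep starts Thu (30d); Oct starts Sat (31d) ✓; Nov starts Tue (30d); Dec starts Thu (31d) ✓.
Five-Saturday months: January, April, July, October, December → 5.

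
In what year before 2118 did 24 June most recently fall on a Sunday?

2114

From one year to the next, a fixed date's weekday advances by 1, or by 2 when a Feb 29 lies between the two dates.
2118: June 24 is Friday.
2117: Thursday (−1)
2116: Wednesday (−1)
2115: Monday (−2)
2114: Sunday (−1)
24 June falls on a Sunday in 2114.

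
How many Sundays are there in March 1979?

March 1979 has 31 days and begins on Thursday.
The first Sunday is March 4.
Sundays fall on 4, 11, 18, 25 — that's 4.

4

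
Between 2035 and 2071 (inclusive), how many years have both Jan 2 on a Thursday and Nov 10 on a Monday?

Check each year's weekday for Jan 2 and Nov 10:
  2035: Tue/Sat  2036: Wed/Mon  2037: Fri/Tue  2038: Sat/Wed  2039: Sun/Thu  2040: Mon/Sat  2041: Wed/Sun  2042: Thu/Mon ✓  2043: Fri/Tue  2044: Sat/Thu  2045: Mon/Fri  2046: Tue/Sat  2047: Wed/Sun  2048: Thu/Tue  …(9 more)…  2058: Wed/Sun  2059: Thu/Mon ✓  2060: Fri/Wed  2061: Sun/Thu  2062: Mon/Fri  2063: Tue/Sat  2064: Wed/Mon  2065: Fri/Tue  2066: Sat/Wed  2067: Sun/Thu  2068: Mon/Sat  2069: Wed/Sun  2070: Thu/Mon ✓  2071: Fri/Tue
Both conditions hold in: 2042, 2053, 2059, 2070 — 4.

4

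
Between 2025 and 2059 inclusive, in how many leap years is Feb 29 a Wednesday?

1

Leap years in 2025–2059: 8 of them.
Feb 29 weekday advances by 5 (mod 7) from one leap year to the next four years later (or differs when a century non-leap intervenes).
Leap-day weekdays: 2028:Tue 2032:Sun 2036:Fri 2040:Wed✓ 2044:Mon 2048:Sat 2052:Thu 2056:Tue
Wednesday: 2040 → 1.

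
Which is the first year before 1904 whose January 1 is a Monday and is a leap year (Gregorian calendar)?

1872

Jan 1 advances by 2 weekdays after a leap year and by 1 after a common year.
1904: Jan 1 is Friday (leap).
1903: Thursday
1902: Wednesday
1901: Tuesday
1900: Monday
1899: Sunday
1898: Saturday
1897: Friday
1896: Wednesday (leap)
1895: Tuesday
1894: Monday
1893: Sunday
1892: Friday (leap)
1891: Thursday
1890: Wednesday
1889: Tuesday
1888: Sunday (leap)
1887: Saturday
1886: Friday
1885: Thursday
1884: Tuesday (leap)
1883: Monday
1882: Sunday
1881: Saturday
1880: Thursday (leap)
1879: Wednesday
1878: Tuesday
1877: Monday
1876: Saturday (leap)
1875: Friday
1874: Thursday
1873: Wednesday
1872: Monday (leap)
1872 begins on a Monday and is a leap year.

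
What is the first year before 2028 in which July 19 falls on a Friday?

From one year to the next, a fixed date's weekday advances by 1, or by 2 when a Feb 29 lies between the two dates.
2028: July 19 is Wednesday.
2027: Monday (−2)
2026: Sunday (−1)
2025: Saturday (−1)
2024: Friday (−1)
July 19 falls on a Friday in 2024.

2024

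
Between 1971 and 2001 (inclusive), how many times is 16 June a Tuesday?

Track 16 June's weekday year by year (advancing +1, or +2 across a Feb 29):
  1971: Wed  1972: Fri (+2)  1973: Sat (+1)  1974: Sun (+1)  1975: Mon (+1)
  1976: Wed (+2)  1977: Thu (+1)  1978: Fri (+1)  1979: Sat (+1)  1980: Mon (+2)
  1981: Tue (+1) ✓  1982: Wed (+1)  1983: Thu (+1)  1984: Sat (+2)  … (3 more years) …
  1988: Thu (+2)  1989: Fri (+1)  1990: Sat (+1)  1991: Sun (+1)  1992: Tue (+2) ✓
  1993: Wed (+1)  1994: Thu (+1)  1995: Fri (+1)  1996: Sun (+2)  1997: Mon (+1)
  1998: Tue (+1) ✓  1999: Wed (+1)  2000: Fri (+2)  2001: Sat (+1)
Tuesday years: 1981, 1987, 1992, 1998 — 4 in total.

4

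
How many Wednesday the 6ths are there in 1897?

2

Check the 6th of each month of 1897: Jan 6: Wed, Feb 6: Sat, Mar 6: Sat, Apr 6: Tue, May 6: Thu, Jun 6: Sun, Jul 6: Tue, Aug 6: Fri, Sep 6: Mon, Oct 6: Wed, Nov 6: Sat, Dec 6: Mon.
Wednesday occurs in January, October — 2 months.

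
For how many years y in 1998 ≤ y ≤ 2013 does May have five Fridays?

May has 31 days; it has five Fridays when Friday falls among the first (month-length − 28) days — i.e. when May 1 is one of Friday/Thursday/Wednesday.
May 1 by year: 1998:Fri✓ 1999:Sat 2000:Mon 2001:Tue 2002:Wed✓ 2003:Thu✓ 2004:Sat 2005:Sun 2006:Mon 2007:Tue 2008:Thu✓ 2009:Fri✓ 2010:Sat 2011:Sun 2012:Tue 2013:Wed✓
Years with five Fridays: 1998, 2002, 2003, 2008, 2009, 2013 → 6.

6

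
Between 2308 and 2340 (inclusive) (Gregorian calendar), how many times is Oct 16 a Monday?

5

Track Oct 16's weekday year by year (advancing +1, or +2 across a Feb 29):
  2308: Fri  2309: Sat (+1)  2310: Sun (+1)  2311: Mon (+1) ✓  2312: Wed (+2)
  2313: Thu (+1)  2314: Fri (+1)  2315: Sat (+1)  2316: Mon (+2) ✓  2317: Tue (+1)
  2318: Wed (+1)  2319: Thu (+1)  2320: Sat (+2)  2321: Sun (+1)  … (5 more years) …
  2327: Sun (+1)  2328: Tue (+2)  2329: Wed (+1)  2330: Thu (+1)  2331: Fri (+1)
  2332: Sun (+2)  2333: Mon (+1) ✓  2334: Tue (+1)  2335: Wed (+1)  2336: Fri (+2)
  2337: Sat (+1)  2338: Sun (+1)  2339: Mon (+1) ✓  2340: Wed (+2)
Monday years: 2311, 2316, 2322, 2333, 2339 — 5 in total.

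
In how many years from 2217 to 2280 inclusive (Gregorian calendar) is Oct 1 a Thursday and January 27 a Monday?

2

Check each year's weekday for Oct 1 and January 27:
  2217: Wed/Mon  2218: Thu/Tue  2219: Fri/Wed  2220: Sun/Thu  2221: Mon/Sat  2222: Tue/Sun  2223: Wed/Mon  2224: Fri/Tue  2225: Sat/Thu  2226: Sun/Fri  2227: Mon/Sat  2228: Wed/Sun  2229: Thu/Tue  2230: Fri/Wed  …(36 more)…  2267: Tue/Sun  2268: Thu/Mon ✓  2269: Fri/Wed  2270: Sat/Thu  2271: Sun/Fri  2272: Tue/Sat  2273: Wed/Mon  2274: Thu/Tue  2275: Fri/Wed  2276: Sun/Thu  2277: Mon/Sat  2278: Tue/Sun  2279: Wed/Mon  2280: Fri/Tue
Both conditions hold in: 2240, 2268 — 2.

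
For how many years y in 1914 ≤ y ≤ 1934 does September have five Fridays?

6

September has 30 days; it has five Fridays when Friday falls among the first (month-length − 28) days — i.e. when September 1 is one of Friday/Thursday.
September 1 by year: 1914:Tue 1915:Wed 1916:Fri✓ 1917:Sat 1918:Sun 1919:Mon 1920:Wed 1921:Thu✓ 1922:Fri✓ 1923:Sat 1924:Mon 1925:Tue 1926:Wed 1927:Thu✓ 1928:Sat 1929:Sun 1930:Mon 1931:Tue 1932:Thu✓ 1933:Fri✓ 1934:Sat
Years with five Fridays: 1916, 1921, 1922, 1927, 1932, 1933 → 6.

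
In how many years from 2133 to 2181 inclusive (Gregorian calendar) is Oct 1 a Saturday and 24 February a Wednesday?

2

Check each year's weekday for Oct 1 and 24 February:
  2133: Thu/Tue  2134: Fri/Wed  2135: Sat/Thu  2136: Mon/Fri  2137: Tue/Sun  2138: Wed/Mon  2139: Thu/Tue  2140: Sat/Wed ✓  2141: Sun/Fri  2142: Mon/Sat  2143: Tue/Sun  2144: Thu/Mon  2145: Fri/Wed  2146: Sat/Thu  …(21 more)…  2168: Sat/Wed ✓  2169: Sun/Fri  2170: Mon/Sat  2171: Tue/Sun  2172: Thu/Mon  2173: Fri/Wed  2174: Sat/Thu  2175: Sun/Fri  2176: Tue/Sat  2177: Wed/Mon  2178: Thu/Tue  2179: Fri/Wed  2180: Sun/Thu  2181: Mon/Sat
Both conditions hold in: 2140, 2168 — 2.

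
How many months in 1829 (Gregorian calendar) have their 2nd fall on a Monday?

3

Check the 2nd of each month of 1829: Jan 2: Fri, Feb 2: Mon, Mar 2: Mon, Apr 2: Thu, May 2: Sat, Jun 2: Tue, Jul 2: Thu, Aug 2: Sun, Sep 2: Wed, Oct 2: Fri, Nov 2: Mon, Dec 2: Wed.
Monday occurs in February, March, November — 3 months.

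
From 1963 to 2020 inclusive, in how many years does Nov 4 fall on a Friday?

8

Track Nov 4's weekday year by year (advancing +1, or +2 across a Feb 29):
  1963: Mon  1964: Wed (+2)  1965: Thu (+1)  1966: Fri (+1) ✓  1967: Sat (+1)
  1968: Mon (+2)  1969: Tue (+1)  1970: Wed (+1)  1971: Thu (+1)  1972: Sat (+2)
  1973: Sun (+1)  1974: Mon (+1)  1975: Tue (+1)  1976: Thu (+2)  … (30 more years) …
  2007: Sun (+1)  2008: Tue (+2)  2009: Wed (+1)  2010: Thu (+1)  2011: Fri (+1) ✓
  2012: Sun (+2)  2013: Mon (+1)  2014: Tue (+1)  2015: Wed (+1)  2016: Fri (+2) ✓
  2017: Sat (+1)  2018: Sun (+1)  2019: Mon (+1)  2020: Wed (+2)
Friday years: 1966, 1977, 1983, 1988, 1994, 2005, 2011, 2016 — 8 in total.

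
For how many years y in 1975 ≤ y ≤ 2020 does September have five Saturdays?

13

September has 30 days; it has five Saturdays when Saturday falls among the first (month-length − 28) days — i.e. when September 1 is one of Saturday/Friday.
September 1 by year: 1975:Mon 1976:Wed 1977:Thu 1978:Fri✓ 1979:Sat✓ 1980:Mon 1981:Tue 1982:Wed 1983:Thu 1984:Sat✓ 1985:Sun 1986:Mon 1987:Tue 1988:Thu 1989:Fri✓ …(16 more)… 2006:Fri✓ 2007:Sat✓ 2008:Mon 2009:Tue 2010:Wed 2011:Thu 2012:Sat✓ 2013:Sun 2014:Mon 2015:Tue 2016:Thu 2017:Fri✓ 2018:Sat✓ 2019:Sun 2020:Tue
Years with five Saturdays: 1978, 1979, 1984, 1989, 1990, 1995, 2000, 2001, 2006, 2007, 2012, 2017, 2018 → 13.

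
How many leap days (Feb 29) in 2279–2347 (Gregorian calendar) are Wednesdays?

2

Leap years in 2279–2347: 16 of them.
Feb 29 weekday advances by 5 (mod 7) from one leap year to the next four years later (or differs when a century non-leap intervenes).
Leap-day weekdays: 2280:Sun 2284:Fri 2288:Wed✓ 2292:Mon 2296:Sat 2304:Mon 2308:Sat 2312:Thu 2316:Tue 2320:Sun 2324:Fri 2328:Wed✓ 2332:Mon 2336:Sat 2340:Thu 2344:Tue
Wednesday: 2288, 2328 → 2.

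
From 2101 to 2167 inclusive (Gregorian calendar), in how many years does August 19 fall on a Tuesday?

Track August 19's weekday year by year (advancing +1, or +2 across a Feb 29):
  2101: Fri  2102: Sat (+1)  2103: Sun (+1)  2104: Tue (+2) ✓  2105: Wed (+1)
  2106: Thu (+1)  2107: Fri (+1)  2108: Sun (+2)  2109: Mon (+1)  2110: Tue (+1) ✓
  2111: Wed (+1)  2112: Fri (+2)  2113: Sat (+1)  2114: Sun (+1)  … (39 more years) …
  2154: Mon (+1)  2155: Tue (+1) ✓  2156: Thu (+2)  2157: Fri (+1)  2158: Sat (+1)
  2159: Sun (+1)  2160: Tue (+2) ✓  2161: Wed (+1)  2162: Thu (+1)  2163: Fri (+1)
  2164: Sun (+2)  2165: Mon (+1)  2166: Tue (+1) ✓  2167: Wed (+1)
Tuesday years: 2104, 2110, 2121, 2127, 2132, 2138, 2149, 2155, 2160, 2166 — 10 in total.

10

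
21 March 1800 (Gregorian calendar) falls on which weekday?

January 1, 1800 is a Wednesday.
March 21 is day 80 of the year, i.e. 79 days after Jan 1.
79 mod 7 = 2, so advance 2 weekdays from Wednesday: Friday.

Friday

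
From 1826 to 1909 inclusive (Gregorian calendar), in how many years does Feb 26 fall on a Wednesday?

Track Feb 26's weekday year by year (advancing +1, or +2 across a Feb 29):
  1826: Sun  1827: Mon (+1)  1828: Tue (+1)  1829: Thu (+2)  1830: Fri (+1)
  1831: Sat (+1)  1832: Sun (+1)  1833: Tue (+2)  1834: Wed (+1) ✓  1835: Thu (+1)
  1836: Fri (+1)  1837: Sun (+2)  1838: Mon (+1)  1839: Tue (+1)  … (56 more years) …
  1896: Wed (+1) ✓  1897: Fri (+2)  1898: Sat (+1)  1899: Sun (+1)  1900: Mon (+1)
  1901: Tue (+1)  1902: Wed (+1) ✓  1903: Thu (+1)  1904: Fri (+1)  1905: Sun (+2)
  1906: Mon (+1)  1907: Tue (+1)  1908: Wed (+1) ✓  1909: Fri (+2)
Wednesday years: 1834, 1840, 1845, 1851, 1862, 1868, 1873, 1879, 1890, 1896, 1902, 1908 — 12 in total.

12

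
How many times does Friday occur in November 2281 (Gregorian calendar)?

4

November 2281 has 30 days and begins on Tuesday.
The first Friday is November 4.
Fridays fall on 4, 11, 18, 25 — that's 4.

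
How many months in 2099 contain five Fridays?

4

A month of length L has five Fridays iff its first Friday is on day ≤ L−28 (so day 1–3 in a 31-day month, 1–2 in a 30-day month, day 1 in a leap February).
Checking each month of 2099: Jan starts Thu (31d) ✓; Feb starts Sun (28d); Mar starts Sun (31d); Apr starts Wed (30d); May starts Fri (31d) ✓; Jun starts Mon (30d); Jul starts Wed (31d) ✓; Aug starts Sat (31d); Sep starts Tue (30d); Oct starts Thu (31d) ✓; Nov starts Sun (30d); Dec starts Tue (31d).
Five-Friday months: January, May, July, October → 4.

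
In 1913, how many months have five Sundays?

4

A month of length L has five Sundays iff its first Sunday is on day ≤ L−28 (so day 1–3 in a 31-day month, 1–2 in a 30-day month, day 1 in a leap February).
Checking each month of 1913: Jan starts Wed (31d); Feb starts Sat (28d); Mar starts Sat (31d) ✓; Apr starts Tue (30d); May starts Thu (31d); Jun starts Sun (30d) ✓; Jul starts Tue (31d); Aug starts Fri (31d) ✓; Sep starts Mon (30d); Oct starts Wed (31d); Nov starts Sat (30d) ✓; Dec starts Mon (31d).
Five-Sunday months: March, June, August, November → 4.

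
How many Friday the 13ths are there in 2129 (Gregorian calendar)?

1

Check the 13th of each month of 2129: Jan 13: Thu, Feb 13: Sun, Mar 13: Sun, Apr 13: Wed, May 13: Fri, Jun 13: Mon, Jul 13: Wed, Aug 13: Sat, Sep 13: Tue, Oct 13: Thu, Nov 13: Sun, Dec 13: Tue.
Friday occurs in May — 1 month.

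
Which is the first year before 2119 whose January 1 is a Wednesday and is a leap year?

Jan 1 advances by 2 weekdays after a leap year and by 1 after a common year.
2119: Jan 1 is Sunday.
2118: Saturday
2117: Friday
2116: Wednesday (leap)
2116 begins on a Wednesday and is a leap year.

2116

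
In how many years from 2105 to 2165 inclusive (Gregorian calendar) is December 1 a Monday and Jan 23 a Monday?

Check each year's weekday for December 1 and Jan 23:
  2105: Tue/Fri  2106: Wed/Sat  2107: Thu/Sun  2108: Sat/Mon  2109: Sun/Wed  2110: Mon/Thu  2111: Tue/Fri  2112: Thu/Sat  2113: Fri/Mon  2114: Sat/Tue  2115: Sun/Wed  2116: Tue/Thu  2117: Wed/Sat  2118: Thu/Sun  …(33 more)…  2152: Fri/Sun  2153: Sat/Tue  2154: Sun/Wed  2155: Mon/Thu  2156: Wed/Fri  2157: Thu/Sun  2158: Fri/Mon  2159: Sat/Tue  2160: Mon/Wed  2161: Tue/Fri  2162: Wed/Sat  2163: Thu/Sun  2164: Sat/Mon  2165: Sun/Wed
Both conditions hold in: no year — 0.

0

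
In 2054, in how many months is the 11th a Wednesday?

Check the 11th of each month of 2054: Jan 11: Sun, Feb 11: Wed, Mar 11: Wed, Apr 11: Sat, May 11: Mon, Jun 11: Thu, Jul 11: Sat, Aug 11: Tue, Sep 11: Fri, Oct 11: Sun, Nov 11: Wed, Dec 11: Fri.
Wednesday occurs in February, March, November — 3 months.

3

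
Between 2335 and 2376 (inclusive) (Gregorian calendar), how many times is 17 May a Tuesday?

Track 17 May's weekday year by year (advancing +1, or +2 across a Feb 29):
  2335: Fri  2336: Sun (+2)  2337: Mon (+1)  2338: Tue (+1) ✓  2339: Wed (+1)
  2340: Fri (+2)  2341: Sat (+1)  2342: Sun (+1)  2343: Mon (+1)  2344: Wed (+2)
  2345: Thu (+1)  2346: Fri (+1)  2347: Sat (+1)  2348: Mon (+2)  … (14 more years) …
  2363: Fri (+1)  2364: Sun (+2)  2365: Mon (+1)  2366: Tue (+1) ✓  2367: Wed (+1)
  2368: Fri (+2)  2369: Sat (+1)  2370: Sun (+1)  2371: Mon (+1)  2372: Wed (+2)
  2373: Thu (+1)  2374: Fri (+1)  2375: Sat (+1)  2376: Mon (+2)
Tuesday years: 2338, 2349, 2355, 2360, 2366 — 5 in total.

5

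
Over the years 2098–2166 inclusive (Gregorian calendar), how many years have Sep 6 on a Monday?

Track Sep 6's weekday year by year (advancing +1, or +2 across a Feb 29):
  2098: Sat  2099: Sun (+1)  2100: Mon (+1) ✓  2101: Tue (+1)  2102: Wed (+1)
  2103: Thu (+1)  2104: Sat (+2)  2105: Sun (+1)  2106: Mon (+1) ✓  2107: Tue (+1)
  2108: Thu (+2)  2109: Fri (+1)  2110: Sat (+1)  2111: Sun (+1)  … (41 more years) …
  2153: Thu (+1)  2154: Fri (+1)  2155: Sat (+1)  2156: Mon (+2) ✓  2157: Tue (+1)
  2158: Wed (+1)  2159: Thu (+1)  2160: Sat (+2)  2161: Sun (+1)  2162: Mon (+1) ✓
  2163: Tue (+1)  2164: Thu (+2)  2165: Fri (+1)  2166: Sat (+1)
Monday years: 2100, 2106, 2117, 2123, 2128, 2134, 2145, 2151, 2156, 2162 — 10 in total.

10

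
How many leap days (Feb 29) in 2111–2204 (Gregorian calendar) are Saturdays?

Leap years in 2111–2204: 23 of them.
Feb 29 weekday advances by 5 (mod 7) from one leap year to the next four years later (or differs when a century non-leap intervenes).
Leap-day weekdays: 2112:Mon 2116:Sat✓ 2120:Thu 2124:Tue 2128:Sun 2132:Fri 2136:Wed 2140:Mon 2144:Sat✓ 2148:Thu 2152:Tue 2156:Sun 2160:Fri 2164:Wed 2168:Mon 2172:Sat✓ 2176:Thu 2180:Tue 2184:Sun 2188:Fri 2192:Wed 2196:Mon 2204:Wed
Saturday: 2116, 2144, 2172 → 3.

3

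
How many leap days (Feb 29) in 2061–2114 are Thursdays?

Leap years in 2061–2114: 12 of them.
Feb 29 weekday advances by 5 (mod 7) from one leap year to the next four years later (or differs when a century non-leap intervenes).
Leap-day weekdays: 2064:Fri 2068:Wed 2072:Mon 2076:Sat 2080:Thu✓ 2084:Tue 2088:Sun 2092:Fri 2096:Wed 2104:Fri 2108:Wed 2112:Mon
Thursday: 2080 → 1.

1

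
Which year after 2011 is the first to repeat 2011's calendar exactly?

Two years share a calendar iff Jan 1 falls on the same weekday and both are leap or both are common. 2011: Jan 1 is Saturday, common year.
2012: Jan 1 Sunday, leap
2013: Jan 1 Tuesday, common
2014: Jan 1 Wednesday, common
2015: Jan 1 Thursday, common
2016: Jan 1 Friday, leap
2017: Jan 1 Sunday, common
2018: Jan 1 Monday, common
2019: Jan 1 Tuesday, common
2020: Jan 1 Wednesday, leap
2021: Jan 1 Friday, common
2022: Jan 1 Saturday, common
2022 matches on both conditions.

2022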